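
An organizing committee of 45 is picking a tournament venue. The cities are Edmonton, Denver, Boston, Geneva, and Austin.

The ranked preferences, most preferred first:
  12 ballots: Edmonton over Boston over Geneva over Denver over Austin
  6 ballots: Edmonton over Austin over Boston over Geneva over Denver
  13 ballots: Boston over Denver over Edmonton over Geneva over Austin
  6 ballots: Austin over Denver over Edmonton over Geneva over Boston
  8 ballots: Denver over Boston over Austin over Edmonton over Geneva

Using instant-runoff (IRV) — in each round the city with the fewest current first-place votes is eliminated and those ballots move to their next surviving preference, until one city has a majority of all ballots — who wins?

Round 1: Edmonton 18, Denver 8, Boston 13, Geneva 0, Austin 6. Geneva eliminated.
Round 2: Edmonton 18, Denver 8, Boston 13, Austin 6. Austin eliminated.
Round 3: Edmonton 18, Denver 14, Boston 13. Boston eliminated.
Round 4: Edmonton 18, Denver 27. Denver has a majority (≥23).

Denver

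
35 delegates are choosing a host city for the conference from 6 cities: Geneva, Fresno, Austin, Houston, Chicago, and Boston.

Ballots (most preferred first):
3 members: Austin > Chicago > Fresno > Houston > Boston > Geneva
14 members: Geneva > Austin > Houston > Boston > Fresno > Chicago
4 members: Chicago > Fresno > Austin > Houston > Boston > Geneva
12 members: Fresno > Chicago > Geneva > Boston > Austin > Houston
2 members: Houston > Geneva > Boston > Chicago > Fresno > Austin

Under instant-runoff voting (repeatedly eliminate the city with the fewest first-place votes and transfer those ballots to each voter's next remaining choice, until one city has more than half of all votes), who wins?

Fresno

Round 1: Geneva 14, Fresno 12, Austin 3, Houston 2, Chicago 4, Boston 0. Boston eliminated.
Round 2: Geneva 14, Fresno 12, Austin 3, Houston 2, Chicago 4. Houston eliminated.
Round 3: Geneva 16, Fresno 12, Austin 3, Chicago 4. Austin eliminated.
Round 4: Geneva 16, Fresno 12, Chicago 7. Chicago eliminated.
Round 5: Geneva 16, Fresno 19. Fresno has a majority (≥18).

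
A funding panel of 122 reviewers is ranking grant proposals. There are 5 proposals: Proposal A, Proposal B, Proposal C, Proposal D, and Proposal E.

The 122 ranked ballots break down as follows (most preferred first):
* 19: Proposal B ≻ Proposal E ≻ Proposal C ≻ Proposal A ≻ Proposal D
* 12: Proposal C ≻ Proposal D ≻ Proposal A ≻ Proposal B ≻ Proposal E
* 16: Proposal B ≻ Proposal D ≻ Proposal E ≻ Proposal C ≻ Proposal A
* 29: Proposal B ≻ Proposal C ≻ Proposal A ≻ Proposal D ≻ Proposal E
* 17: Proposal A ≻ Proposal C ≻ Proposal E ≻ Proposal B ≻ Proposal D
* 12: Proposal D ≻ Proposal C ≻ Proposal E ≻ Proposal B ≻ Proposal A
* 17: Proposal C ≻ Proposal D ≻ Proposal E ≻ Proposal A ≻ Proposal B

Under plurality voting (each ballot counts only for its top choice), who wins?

Proposal B

First-place votes: Proposal A 17, Proposal B 64, Proposal C 29, Proposal D 12, Proposal E 0.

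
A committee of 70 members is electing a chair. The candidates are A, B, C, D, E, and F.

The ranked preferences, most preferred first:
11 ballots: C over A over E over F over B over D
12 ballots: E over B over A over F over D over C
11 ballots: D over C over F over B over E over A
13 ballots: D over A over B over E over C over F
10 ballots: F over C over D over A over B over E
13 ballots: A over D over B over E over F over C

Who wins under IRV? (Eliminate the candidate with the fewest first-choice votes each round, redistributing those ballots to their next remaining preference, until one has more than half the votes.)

Round 1: A 13, B 0, C 11, D 24, E 12, F 10. B eliminated.
Round 2: A 13, C 11, D 24, E 12, F 10. F eliminated.
Round 3: A 13, C 21, D 24, E 12. E eliminated.
Round 4: A 25, C 21, D 24. C eliminated.
Round 5: A 36, D 34. A has a majority (≥36).

A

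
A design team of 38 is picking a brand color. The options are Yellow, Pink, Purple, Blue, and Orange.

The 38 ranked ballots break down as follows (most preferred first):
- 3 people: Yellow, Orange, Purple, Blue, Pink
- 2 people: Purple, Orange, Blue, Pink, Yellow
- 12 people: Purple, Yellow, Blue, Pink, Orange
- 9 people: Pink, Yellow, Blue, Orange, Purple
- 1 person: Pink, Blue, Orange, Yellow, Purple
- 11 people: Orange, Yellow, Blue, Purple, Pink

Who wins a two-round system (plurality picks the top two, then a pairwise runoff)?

Round 1 first-place votes: Yellow 3, Pink 10, Purple 14, Blue 0, Orange 11. Purple and Orange advance.
Runoff: Purple is ranked above Orange on 14 ballots, Orange above Purple on 24.

Orange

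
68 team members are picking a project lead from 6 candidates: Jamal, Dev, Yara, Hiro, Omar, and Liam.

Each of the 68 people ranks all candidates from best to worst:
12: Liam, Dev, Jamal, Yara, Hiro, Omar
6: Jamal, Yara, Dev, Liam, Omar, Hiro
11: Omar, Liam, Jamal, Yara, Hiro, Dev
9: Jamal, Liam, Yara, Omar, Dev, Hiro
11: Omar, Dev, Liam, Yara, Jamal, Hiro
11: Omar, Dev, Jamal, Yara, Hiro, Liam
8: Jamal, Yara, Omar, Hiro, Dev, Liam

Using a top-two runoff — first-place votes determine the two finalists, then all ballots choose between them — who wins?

Round 1 first-place votes: Jamal 23, Dev 0, Yara 0, Hiro 0, Omar 33, Liam 12. Omar and Jamal advance.
Runoff: Omar is ranked above Jamal on 33 ballots, Jamal above Omar on 35.

Jamal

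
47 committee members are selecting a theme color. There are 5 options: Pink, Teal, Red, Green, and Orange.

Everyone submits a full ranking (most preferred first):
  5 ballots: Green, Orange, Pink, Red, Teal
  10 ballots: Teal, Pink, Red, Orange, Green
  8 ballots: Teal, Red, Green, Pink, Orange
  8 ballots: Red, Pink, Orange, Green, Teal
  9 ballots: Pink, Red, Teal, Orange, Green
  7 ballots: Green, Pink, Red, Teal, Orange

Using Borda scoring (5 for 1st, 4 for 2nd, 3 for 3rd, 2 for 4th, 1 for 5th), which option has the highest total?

Pink

Pink: 5×3 + 10×4 + 8×2 + 8×4 + 9×5 + 7×4 = 176
Teal: 5×1 + 10×5 + 8×5 + 8×1 + 9×3 + 7×2 = 144
Red: 5×2 + 10×3 + 8×4 + 8×5 + 9×4 + 7×3 = 169
Green: 5×5 + 10×1 + 8×3 + 8×2 + 9×1 + 7×5 = 119
Orange: 5×4 + 10×2 + 8×1 + 8×3 + 9×2 + 7×1 = 97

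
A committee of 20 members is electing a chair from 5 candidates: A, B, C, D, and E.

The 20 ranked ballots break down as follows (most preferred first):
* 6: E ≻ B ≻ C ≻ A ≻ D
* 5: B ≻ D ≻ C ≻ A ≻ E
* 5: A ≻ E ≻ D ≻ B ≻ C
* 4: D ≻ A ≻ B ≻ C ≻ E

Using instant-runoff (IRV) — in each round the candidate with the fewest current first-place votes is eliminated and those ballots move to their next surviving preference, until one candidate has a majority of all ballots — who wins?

Round 1: A 5, B 5, C 0, D 4, E 6. C eliminated.
Round 2: A 5, B 5, D 4, E 6. D eliminated.
Round 3: A 9, B 5, E 6. B eliminated.
Round 4: A 14, E 6. A has a majority (≥11).

A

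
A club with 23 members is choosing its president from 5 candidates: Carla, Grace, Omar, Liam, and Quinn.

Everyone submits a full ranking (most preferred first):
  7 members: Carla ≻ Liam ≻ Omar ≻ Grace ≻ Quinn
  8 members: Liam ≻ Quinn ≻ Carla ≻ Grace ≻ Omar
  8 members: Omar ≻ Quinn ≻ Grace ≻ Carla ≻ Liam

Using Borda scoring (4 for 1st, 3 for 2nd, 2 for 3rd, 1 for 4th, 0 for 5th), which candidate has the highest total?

Carla: 7×4 + 8×2 + 8×1 = 52
Grace: 7×1 + 8×1 + 8×2 = 31
Omar: 7×2 + 8×0 + 8×4 = 46
Liam: 7×3 + 8×4 + 8×0 = 53
Quinn: 7×0 + 8×3 + 8×3 = 48

Liam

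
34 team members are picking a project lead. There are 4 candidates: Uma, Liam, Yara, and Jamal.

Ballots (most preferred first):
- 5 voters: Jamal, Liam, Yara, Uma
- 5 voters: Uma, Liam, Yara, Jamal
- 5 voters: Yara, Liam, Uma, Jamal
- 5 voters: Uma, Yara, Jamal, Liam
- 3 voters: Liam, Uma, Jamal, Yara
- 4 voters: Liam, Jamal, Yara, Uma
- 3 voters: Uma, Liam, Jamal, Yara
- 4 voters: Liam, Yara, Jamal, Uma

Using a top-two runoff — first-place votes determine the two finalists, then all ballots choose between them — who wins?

Liam

Round 1 first-place votes: Uma 13, Liam 11, Yara 5, Jamal 5. Uma and Liam advance.
Runoff: Uma is ranked above Liam on 13 ballots, Liam above Uma on 21.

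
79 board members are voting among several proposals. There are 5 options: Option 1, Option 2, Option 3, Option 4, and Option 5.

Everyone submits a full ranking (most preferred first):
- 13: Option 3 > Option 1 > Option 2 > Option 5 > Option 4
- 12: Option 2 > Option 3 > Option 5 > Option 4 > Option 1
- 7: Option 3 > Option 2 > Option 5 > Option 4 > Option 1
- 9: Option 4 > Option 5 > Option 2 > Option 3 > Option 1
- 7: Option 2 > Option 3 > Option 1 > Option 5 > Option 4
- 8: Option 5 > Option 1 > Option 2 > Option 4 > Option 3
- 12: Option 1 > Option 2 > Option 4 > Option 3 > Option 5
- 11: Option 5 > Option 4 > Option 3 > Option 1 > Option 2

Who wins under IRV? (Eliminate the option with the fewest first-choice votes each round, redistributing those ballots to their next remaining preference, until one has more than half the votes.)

Option 2

Round 1: Option 1 12, Option 2 19, Option 3 20, Option 4 9, Option 5 19. Option 4 eliminated.
Round 2: Option 1 12, Option 2 19, Option 3 20, Option 5 28. Option 1 eliminated.
Round 3: Option 2 31, Option 3 20, Option 5 28. Option 3 eliminated.
Round 4: Option 2 51, Option 5 28. Option 2 has a majority (≥40).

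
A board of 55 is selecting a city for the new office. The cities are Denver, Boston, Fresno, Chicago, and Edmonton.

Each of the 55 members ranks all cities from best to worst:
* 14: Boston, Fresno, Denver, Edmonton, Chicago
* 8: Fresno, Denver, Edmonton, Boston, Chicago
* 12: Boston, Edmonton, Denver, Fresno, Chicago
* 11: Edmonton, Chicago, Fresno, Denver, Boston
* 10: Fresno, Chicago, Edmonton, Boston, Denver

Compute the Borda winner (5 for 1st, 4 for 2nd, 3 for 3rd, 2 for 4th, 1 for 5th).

Denver: 14×3 + 8×4 + 12×3 + 11×2 + 10×1 = 142
Boston: 14×5 + 8×2 + 12×5 + 11×1 + 10×2 = 177
Fresno: 14×4 + 8×5 + 12×2 + 11×3 + 10×5 = 203
Chicago: 14×1 + 8×1 + 12×1 + 11×4 + 10×4 = 118
Edmonton: 14×2 + 8×3 + 12×4 + 11×5 + 10×3 = 185

Fresno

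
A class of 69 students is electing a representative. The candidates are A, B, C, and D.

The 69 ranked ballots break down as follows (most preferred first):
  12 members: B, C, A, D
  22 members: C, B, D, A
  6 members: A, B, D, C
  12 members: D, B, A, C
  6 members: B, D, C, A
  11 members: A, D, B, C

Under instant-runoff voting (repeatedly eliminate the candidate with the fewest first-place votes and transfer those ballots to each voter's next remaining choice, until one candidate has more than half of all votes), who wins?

Round 1: A 17, B 18, C 22, D 12. D eliminated.
Round 2: A 17, B 30, C 22. A eliminated.
Round 3: B 47, C 22. B has a majority (≥35).

B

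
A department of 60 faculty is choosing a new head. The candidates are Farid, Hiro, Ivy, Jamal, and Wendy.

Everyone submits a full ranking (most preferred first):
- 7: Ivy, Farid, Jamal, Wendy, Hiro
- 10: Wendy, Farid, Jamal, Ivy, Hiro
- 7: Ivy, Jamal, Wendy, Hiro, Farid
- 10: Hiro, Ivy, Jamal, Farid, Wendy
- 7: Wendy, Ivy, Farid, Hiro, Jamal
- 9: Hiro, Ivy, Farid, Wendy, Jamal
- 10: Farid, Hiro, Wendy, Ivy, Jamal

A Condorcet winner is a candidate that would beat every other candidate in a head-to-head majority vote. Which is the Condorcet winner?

Ivy

Ivy vs Farid: 40–20
Ivy vs Hiro: 31–29
Ivy vs Jamal: 50–10
Ivy vs Wendy: 33–27
Ivy beats every other candidate.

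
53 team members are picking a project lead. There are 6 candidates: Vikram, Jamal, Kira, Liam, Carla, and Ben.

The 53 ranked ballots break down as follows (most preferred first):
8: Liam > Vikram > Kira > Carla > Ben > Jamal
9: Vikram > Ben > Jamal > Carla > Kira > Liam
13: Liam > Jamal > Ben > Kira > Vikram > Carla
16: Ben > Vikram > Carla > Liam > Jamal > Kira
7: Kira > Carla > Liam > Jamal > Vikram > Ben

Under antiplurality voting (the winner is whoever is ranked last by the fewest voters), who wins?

Vikram

Last-place votes: Vikram 0, Jamal 8, Kira 16, Liam 9, Carla 13, Ben 7.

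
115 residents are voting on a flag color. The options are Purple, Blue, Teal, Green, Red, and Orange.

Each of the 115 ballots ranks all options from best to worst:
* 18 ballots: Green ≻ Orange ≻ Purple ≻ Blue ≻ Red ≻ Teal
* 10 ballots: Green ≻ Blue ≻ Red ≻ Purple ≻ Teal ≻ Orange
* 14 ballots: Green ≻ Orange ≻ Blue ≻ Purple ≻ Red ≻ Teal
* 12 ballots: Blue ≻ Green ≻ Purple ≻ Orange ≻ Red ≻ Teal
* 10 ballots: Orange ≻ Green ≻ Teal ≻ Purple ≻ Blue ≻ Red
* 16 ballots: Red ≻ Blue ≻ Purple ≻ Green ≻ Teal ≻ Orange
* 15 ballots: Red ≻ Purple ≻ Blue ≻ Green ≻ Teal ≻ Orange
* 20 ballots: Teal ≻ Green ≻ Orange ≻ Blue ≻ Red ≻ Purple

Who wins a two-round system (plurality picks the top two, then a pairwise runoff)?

Round 1 first-place votes: Purple 0, Blue 12, Teal 20, Green 42, Red 31, Orange 10. Green and Red advance.
Runoff: Green is ranked above Red on 84 ballots, Red above Green on 31.

Green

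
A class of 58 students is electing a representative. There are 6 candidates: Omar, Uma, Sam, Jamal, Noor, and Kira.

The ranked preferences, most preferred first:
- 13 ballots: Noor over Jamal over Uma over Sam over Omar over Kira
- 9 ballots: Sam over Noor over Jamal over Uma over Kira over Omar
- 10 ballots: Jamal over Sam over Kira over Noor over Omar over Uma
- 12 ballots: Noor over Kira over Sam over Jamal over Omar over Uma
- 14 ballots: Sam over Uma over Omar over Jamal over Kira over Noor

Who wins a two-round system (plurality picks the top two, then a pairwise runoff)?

Sam

Round 1 first-place votes: Omar 0, Uma 0, Sam 23, Jamal 10, Noor 25, Kira 0. Noor and Sam advance.
Runoff: Noor is ranked above Sam on 25 ballots, Sam above Noor on 33.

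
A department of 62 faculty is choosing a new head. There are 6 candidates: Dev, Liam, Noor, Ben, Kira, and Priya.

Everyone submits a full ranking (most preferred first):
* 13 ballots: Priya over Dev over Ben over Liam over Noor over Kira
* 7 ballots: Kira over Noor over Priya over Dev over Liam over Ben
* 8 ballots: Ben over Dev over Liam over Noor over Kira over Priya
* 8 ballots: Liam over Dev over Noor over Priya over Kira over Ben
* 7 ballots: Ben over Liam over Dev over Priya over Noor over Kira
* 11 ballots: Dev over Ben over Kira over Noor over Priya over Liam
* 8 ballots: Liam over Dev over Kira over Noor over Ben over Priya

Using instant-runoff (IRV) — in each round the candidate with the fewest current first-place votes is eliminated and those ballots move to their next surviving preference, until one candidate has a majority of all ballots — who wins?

Ben

Round 1: Dev 11, Liam 16, Noor 0, Ben 15, Kira 7, Priya 13. Noor eliminated.
Round 2: Dev 11, Liam 16, Ben 15, Kira 7, Priya 13. Kira eliminated.
Round 3: Dev 11, Liam 16, Ben 15, Priya 20. Dev eliminated.
Round 4: Liam 16, Ben 26, Priya 20. Liam eliminated.
Round 5: Ben 34, Priya 28. Ben has a majority (≥32).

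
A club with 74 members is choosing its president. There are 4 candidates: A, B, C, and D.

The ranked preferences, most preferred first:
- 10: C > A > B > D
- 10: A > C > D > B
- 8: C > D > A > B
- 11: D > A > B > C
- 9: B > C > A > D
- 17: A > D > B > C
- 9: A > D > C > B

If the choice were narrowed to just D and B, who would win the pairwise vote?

D

D is ranked above B on 55 ballots; B above D on 19.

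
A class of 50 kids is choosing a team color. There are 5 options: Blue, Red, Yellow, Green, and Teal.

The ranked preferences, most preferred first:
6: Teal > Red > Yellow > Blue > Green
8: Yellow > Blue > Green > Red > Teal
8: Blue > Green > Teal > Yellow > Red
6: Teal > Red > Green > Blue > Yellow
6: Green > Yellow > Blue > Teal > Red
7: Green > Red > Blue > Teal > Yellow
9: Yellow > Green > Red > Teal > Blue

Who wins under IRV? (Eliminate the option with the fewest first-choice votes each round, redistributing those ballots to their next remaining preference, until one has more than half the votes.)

Round 1: Blue 8, Red 0, Yellow 17, Green 13, Teal 12. Red eliminated.
Round 2: Blue 8, Yellow 17, Green 13, Teal 12. Blue eliminated.
Round 3: Yellow 17, Green 21, Teal 12. Teal eliminated.
Round 4: Yellow 23, Green 27. Green has a majority (≥26).

Green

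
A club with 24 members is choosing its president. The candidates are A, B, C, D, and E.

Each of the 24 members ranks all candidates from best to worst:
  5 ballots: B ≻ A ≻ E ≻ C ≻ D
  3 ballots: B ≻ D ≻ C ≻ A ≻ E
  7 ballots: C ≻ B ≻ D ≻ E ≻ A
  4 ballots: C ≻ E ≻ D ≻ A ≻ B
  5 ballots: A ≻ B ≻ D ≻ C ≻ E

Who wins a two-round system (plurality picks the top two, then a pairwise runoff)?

Round 1 first-place votes: A 5, B 8, C 11, D 0, E 0. C and B advance.
Runoff: C is ranked above B on 11 ballots, B above C on 13.

B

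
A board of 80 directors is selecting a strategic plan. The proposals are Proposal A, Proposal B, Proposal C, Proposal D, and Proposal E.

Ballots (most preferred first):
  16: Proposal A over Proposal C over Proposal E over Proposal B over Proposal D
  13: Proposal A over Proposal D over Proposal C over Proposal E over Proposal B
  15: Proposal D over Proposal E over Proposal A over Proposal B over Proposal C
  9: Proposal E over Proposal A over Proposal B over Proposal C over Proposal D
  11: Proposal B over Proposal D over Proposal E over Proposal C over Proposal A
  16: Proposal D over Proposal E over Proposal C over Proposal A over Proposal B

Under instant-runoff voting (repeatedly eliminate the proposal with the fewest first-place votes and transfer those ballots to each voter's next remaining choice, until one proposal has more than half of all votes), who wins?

Round 1: Proposal A 29, Proposal B 11, Proposal C 0, Proposal D 31, Proposal E 9. Proposal C eliminated.
Round 2: Proposal A 29, Proposal B 11, Proposal D 31, Proposal E 9. Proposal E eliminated.
Round 3: Proposal A 38, Proposal B 11, Proposal D 31. Proposal B eliminated.
Round 4: Proposal A 38, Proposal D 42. Proposal D has a majority (≥41).

Proposal D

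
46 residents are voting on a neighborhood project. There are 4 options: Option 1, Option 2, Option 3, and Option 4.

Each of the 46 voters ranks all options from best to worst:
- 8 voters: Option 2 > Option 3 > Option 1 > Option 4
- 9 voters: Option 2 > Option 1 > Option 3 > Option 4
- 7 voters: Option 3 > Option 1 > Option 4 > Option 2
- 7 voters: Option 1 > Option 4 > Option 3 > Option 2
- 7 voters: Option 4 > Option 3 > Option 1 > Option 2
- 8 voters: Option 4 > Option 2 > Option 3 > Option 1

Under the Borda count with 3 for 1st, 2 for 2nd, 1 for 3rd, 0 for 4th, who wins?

Option 3

Option 1: 8×1 + 9×2 + 7×2 + 7×3 + 7×1 + 8×0 = 68
Option 2: 8×3 + 9×3 + 7×0 + 7×0 + 7×0 + 8×2 = 67
Option 3: 8×2 + 9×1 + 7×3 + 7×1 + 7×2 + 8×1 = 75
Option 4: 8×0 + 9×0 + 7×1 + 7×2 + 7×3 + 8×3 = 66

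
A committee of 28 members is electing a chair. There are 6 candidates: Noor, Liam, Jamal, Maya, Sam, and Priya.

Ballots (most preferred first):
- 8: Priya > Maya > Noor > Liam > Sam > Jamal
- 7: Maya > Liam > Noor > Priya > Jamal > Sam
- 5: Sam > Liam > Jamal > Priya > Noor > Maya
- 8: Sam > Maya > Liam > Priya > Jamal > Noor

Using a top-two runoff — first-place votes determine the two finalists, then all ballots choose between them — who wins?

Round 1 first-place votes: Noor 0, Liam 0, Jamal 0, Maya 7, Sam 13, Priya 8. Sam and Priya advance.
Runoff: Sam is ranked above Priya on 13 ballots, Priya above Sam on 15.

Priya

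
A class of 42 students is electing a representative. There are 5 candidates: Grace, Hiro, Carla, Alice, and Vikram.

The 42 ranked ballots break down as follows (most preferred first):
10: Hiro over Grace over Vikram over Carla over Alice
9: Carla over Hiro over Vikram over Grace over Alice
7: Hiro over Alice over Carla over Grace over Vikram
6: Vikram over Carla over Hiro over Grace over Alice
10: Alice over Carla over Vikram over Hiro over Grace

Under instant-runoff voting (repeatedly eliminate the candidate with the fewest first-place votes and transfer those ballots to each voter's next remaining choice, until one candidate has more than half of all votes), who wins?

Carla

Round 1: Grace 0, Hiro 17, Carla 9, Alice 10, Vikram 6. Grace eliminated.
Round 2: Hiro 17, Carla 9, Alice 10, Vikram 6. Vikram eliminated.
Round 3: Hiro 17, Carla 15, Alice 10. Alice eliminated.
Round 4: Hiro 17, Carla 25. Carla has a majority (≥22).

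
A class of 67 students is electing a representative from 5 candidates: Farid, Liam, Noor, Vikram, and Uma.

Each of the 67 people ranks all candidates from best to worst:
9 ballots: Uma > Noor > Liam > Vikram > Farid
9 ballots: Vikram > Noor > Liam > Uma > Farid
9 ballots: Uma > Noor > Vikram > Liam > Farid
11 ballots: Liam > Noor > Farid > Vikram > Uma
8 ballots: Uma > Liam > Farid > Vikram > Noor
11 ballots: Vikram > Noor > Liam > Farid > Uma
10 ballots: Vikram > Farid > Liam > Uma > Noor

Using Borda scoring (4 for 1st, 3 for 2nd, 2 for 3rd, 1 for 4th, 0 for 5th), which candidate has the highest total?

Farid: 9×0 + 9×0 + 9×0 + 11×2 + 8×2 + 11×1 + 10×3 = 79
Liam: 9×2 + 9×2 + 9×1 + 11×4 + 8×3 + 11×2 + 10×2 = 155
Noor: 9×3 + 9×3 + 9×3 + 11×3 + 8×0 + 11×3 + 10×0 = 147
Vikram: 9×1 + 9×4 + 9×2 + 11×1 + 8×1 + 11×4 + 10×4 = 166
Uma: 9×4 + 9×1 + 9×4 + 11×0 + 8×4 + 11×0 + 10×1 = 123

Vikram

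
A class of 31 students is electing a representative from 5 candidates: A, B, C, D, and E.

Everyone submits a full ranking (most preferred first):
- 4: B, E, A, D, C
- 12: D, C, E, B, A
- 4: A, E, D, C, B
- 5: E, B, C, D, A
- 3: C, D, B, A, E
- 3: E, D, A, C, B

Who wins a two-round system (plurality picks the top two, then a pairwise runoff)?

E

Round 1 first-place votes: A 4, B 4, C 3, D 12, E 8. D and E advance.
Runoff: D is ranked above E on 15 ballots, E above D on 16.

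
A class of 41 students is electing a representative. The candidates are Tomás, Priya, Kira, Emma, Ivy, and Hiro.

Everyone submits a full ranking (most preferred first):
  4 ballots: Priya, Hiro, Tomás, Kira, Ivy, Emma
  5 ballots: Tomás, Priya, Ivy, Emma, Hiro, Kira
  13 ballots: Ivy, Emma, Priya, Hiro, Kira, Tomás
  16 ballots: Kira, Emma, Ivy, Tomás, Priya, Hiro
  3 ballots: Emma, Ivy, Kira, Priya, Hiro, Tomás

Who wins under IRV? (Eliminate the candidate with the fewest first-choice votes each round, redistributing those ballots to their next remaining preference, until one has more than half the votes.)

Ivy

Round 1: Tomás 5, Priya 4, Kira 16, Emma 3, Ivy 13, Hiro 0. Hiro eliminated.
Round 2: Tomás 5, Priya 4, Kira 16, Emma 3, Ivy 13. Emma eliminated.
Round 3: Tomás 5, Priya 4, Kira 16, Ivy 16. Priya eliminated.
Round 4: Tomás 9, Kira 16, Ivy 16. Tomás eliminated.
Round 5: Kira 20, Ivy 21. Ivy has a majority (≥21).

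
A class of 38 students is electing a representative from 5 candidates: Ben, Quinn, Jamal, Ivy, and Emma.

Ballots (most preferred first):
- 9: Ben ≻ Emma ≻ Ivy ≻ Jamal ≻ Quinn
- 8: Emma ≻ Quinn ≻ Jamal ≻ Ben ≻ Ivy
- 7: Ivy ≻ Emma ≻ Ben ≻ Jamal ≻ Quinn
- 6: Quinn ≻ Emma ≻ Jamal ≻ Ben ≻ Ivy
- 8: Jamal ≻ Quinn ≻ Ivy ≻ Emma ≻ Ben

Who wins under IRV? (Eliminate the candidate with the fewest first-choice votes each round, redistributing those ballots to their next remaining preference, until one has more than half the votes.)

Emma

Round 1: Ben 9, Quinn 6, Jamal 8, Ivy 7, Emma 8. Quinn eliminated.
Round 2: Ben 9, Jamal 8, Ivy 7, Emma 14. Ivy eliminated.
Round 3: Ben 9, Jamal 8, Emma 21. Emma has a majority (≥20).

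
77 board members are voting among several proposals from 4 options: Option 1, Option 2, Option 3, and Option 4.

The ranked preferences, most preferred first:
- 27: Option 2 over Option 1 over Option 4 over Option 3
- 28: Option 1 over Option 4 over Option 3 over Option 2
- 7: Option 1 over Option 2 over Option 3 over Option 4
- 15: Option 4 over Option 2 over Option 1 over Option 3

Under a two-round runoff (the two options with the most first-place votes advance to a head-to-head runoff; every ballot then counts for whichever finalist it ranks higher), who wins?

Option 2

Round 1 first-place votes: Option 1 35, Option 2 27, Option 3 0, Option 4 15. Option 1 and Option 2 advance.
Runoff: Option 1 is ranked above Option 2 on 35 ballots, Option 2 above Option 1 on 42.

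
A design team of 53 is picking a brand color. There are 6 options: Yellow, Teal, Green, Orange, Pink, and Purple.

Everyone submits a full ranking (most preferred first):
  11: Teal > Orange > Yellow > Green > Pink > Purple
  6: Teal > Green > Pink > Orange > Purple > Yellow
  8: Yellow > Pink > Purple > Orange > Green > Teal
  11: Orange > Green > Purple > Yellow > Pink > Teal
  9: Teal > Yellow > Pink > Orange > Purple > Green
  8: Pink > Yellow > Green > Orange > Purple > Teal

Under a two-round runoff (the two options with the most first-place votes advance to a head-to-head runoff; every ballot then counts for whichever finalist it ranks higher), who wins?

Orange

Round 1 first-place votes: Yellow 8, Teal 26, Green 0, Orange 11, Pink 8, Purple 0. Teal and Orange advance.
Runoff: Teal is ranked above Orange on 26 ballots, Orange above Teal on 27.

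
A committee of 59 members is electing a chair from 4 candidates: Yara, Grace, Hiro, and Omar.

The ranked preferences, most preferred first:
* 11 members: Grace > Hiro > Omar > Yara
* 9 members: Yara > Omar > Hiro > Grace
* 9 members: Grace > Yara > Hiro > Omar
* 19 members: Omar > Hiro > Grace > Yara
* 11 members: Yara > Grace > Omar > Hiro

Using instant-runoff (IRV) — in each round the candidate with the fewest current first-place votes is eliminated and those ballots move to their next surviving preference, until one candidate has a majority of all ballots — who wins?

Grace

Round 1: Yara 20, Grace 20, Hiro 0, Omar 19. Hiro eliminated.
Round 2: Yara 20, Grace 20, Omar 19. Omar eliminated.
Round 3: Yara 20, Grace 39. Grace has a majority (≥30).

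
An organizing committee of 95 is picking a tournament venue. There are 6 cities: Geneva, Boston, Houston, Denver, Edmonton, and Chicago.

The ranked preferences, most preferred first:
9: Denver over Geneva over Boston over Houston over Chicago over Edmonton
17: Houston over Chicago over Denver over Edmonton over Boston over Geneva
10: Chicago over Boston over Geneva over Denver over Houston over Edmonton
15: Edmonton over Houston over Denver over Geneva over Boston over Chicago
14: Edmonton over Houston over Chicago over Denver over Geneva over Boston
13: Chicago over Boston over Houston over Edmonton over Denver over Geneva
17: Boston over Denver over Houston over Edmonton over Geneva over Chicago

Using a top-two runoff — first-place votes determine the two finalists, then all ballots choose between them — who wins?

Chicago

Round 1 first-place votes: Geneva 0, Boston 17, Houston 17, Denver 9, Edmonton 29, Chicago 23. Edmonton and Chicago advance.
Runoff: Edmonton is ranked above Chicago on 46 ballots, Chicago above Edmonton on 49.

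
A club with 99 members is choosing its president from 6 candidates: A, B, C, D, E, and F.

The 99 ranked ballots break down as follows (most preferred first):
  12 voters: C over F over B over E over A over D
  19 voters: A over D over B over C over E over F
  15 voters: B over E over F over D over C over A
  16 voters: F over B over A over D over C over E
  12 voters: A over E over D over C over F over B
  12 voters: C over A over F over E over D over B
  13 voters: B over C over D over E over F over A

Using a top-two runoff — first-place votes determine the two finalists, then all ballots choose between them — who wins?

B

Round 1 first-place votes: A 31, B 28, C 24, D 0, E 0, F 16. A and B advance.
Runoff: A is ranked above B on 43 ballots, B above A on 56.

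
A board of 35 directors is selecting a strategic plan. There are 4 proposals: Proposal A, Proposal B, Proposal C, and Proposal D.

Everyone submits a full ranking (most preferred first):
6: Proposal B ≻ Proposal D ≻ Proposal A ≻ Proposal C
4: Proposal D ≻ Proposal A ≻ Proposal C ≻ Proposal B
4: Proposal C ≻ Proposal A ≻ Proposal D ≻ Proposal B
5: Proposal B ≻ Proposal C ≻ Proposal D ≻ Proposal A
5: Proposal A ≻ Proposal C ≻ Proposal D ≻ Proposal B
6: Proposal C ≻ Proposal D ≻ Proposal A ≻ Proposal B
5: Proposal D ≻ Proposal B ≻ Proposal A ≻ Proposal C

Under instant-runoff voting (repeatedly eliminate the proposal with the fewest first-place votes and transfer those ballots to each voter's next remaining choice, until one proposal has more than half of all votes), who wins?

Round 1: Proposal A 5, Proposal B 11, Proposal C 10, Proposal D 9. Proposal A eliminated.
Round 2: Proposal B 11, Proposal C 15, Proposal D 9. Proposal D eliminated.
Round 3: Proposal B 16, Proposal C 19. Proposal C has a majority (≥18).

Proposal C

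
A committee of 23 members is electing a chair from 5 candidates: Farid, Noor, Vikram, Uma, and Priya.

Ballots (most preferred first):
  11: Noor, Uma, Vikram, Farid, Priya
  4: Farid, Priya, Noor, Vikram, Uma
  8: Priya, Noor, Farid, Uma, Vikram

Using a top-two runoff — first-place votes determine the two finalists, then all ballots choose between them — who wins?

Round 1 first-place votes: Farid 4, Noor 11, Vikram 0, Uma 0, Priya 8. Noor and Priya advance.
Runoff: Noor is ranked above Priya on 11 ballots, Priya above Noor on 12.

Priya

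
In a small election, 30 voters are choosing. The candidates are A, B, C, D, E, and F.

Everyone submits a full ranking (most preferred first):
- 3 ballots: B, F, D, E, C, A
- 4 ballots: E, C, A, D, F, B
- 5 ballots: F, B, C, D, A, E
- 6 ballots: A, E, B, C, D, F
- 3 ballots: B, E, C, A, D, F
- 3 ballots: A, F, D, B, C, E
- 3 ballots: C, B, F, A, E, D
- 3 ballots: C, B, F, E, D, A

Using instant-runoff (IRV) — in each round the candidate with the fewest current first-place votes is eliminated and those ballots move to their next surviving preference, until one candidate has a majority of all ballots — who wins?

Round 1: A 9, B 6, C 6, D 0, E 4, F 5. D eliminated.
Round 2: A 9, B 6, C 6, E 4, F 5. E eliminated.
Round 3: A 9, B 6, C 10, F 5. F eliminated.
Round 4: A 9, B 11, C 10. A eliminated.
Round 5: B 20, C 10. B has a majority (≥16).

B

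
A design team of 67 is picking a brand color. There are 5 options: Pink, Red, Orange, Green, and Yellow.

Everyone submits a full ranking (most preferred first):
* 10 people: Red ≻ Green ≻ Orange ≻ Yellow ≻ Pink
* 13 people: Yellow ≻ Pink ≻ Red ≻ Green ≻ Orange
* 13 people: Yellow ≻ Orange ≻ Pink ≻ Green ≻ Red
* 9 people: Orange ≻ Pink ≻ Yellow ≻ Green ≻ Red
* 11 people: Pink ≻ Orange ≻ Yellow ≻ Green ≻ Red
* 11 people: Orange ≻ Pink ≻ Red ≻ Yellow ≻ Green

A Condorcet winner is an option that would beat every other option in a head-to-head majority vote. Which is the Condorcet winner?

Orange

Orange vs Pink: 43–24
Orange vs Red: 44–23
Orange vs Green: 44–23
Orange vs Yellow: 41–26
Orange beats every other option.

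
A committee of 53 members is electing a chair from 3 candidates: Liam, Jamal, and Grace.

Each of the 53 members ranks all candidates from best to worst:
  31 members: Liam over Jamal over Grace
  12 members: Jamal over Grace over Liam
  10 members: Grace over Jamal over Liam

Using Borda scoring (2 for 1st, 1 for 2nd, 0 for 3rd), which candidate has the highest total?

Liam: 31×2 + 12×0 + 10×0 = 62
Jamal: 31×1 + 12×2 + 10×1 = 65
Grace: 31×0 + 12×1 + 10×2 = 32

Jamal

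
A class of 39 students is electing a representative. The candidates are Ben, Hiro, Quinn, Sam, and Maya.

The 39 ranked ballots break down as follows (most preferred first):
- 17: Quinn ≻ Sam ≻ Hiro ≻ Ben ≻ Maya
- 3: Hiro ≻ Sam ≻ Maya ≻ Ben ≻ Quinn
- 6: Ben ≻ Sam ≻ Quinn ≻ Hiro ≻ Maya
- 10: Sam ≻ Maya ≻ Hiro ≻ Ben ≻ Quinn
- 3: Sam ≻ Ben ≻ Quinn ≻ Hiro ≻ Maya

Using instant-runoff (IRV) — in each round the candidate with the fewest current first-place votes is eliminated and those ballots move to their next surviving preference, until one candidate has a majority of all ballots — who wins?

Sam

Round 1: Ben 6, Hiro 3, Quinn 17, Sam 13, Maya 0. Maya eliminated.
Round 2: Ben 6, Hiro 3, Quinn 17, Sam 13. Hiro eliminated.
Round 3: Ben 6, Quinn 17, Sam 16. Ben eliminated.
Round 4: Quinn 17, Sam 22. Sam has a majority (≥20).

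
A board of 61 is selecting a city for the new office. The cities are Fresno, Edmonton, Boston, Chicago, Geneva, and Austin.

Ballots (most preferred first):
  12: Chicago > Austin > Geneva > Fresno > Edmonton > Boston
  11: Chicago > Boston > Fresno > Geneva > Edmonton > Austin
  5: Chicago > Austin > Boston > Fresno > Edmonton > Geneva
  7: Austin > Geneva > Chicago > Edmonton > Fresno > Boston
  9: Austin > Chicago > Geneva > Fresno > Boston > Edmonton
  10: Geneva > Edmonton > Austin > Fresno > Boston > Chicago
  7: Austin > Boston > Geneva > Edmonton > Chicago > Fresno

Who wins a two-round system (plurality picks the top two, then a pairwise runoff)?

Round 1 first-place votes: Fresno 0, Edmonton 0, Boston 0, Chicago 28, Geneva 10, Austin 23. Chicago and Austin advance.
Runoff: Chicago is ranked above Austin on 28 ballots, Austin above Chicago on 33.

Austin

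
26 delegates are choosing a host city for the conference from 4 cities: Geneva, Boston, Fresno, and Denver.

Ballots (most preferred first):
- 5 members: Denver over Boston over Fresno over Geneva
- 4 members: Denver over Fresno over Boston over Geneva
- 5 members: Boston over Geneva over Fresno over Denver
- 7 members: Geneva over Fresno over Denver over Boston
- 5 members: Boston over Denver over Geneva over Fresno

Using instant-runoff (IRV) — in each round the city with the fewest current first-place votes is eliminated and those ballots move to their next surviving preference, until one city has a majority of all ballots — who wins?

Round 1: Geneva 7, Boston 10, Fresno 0, Denver 9. Fresno eliminated.
Round 2: Geneva 7, Boston 10, Denver 9. Geneva eliminated.
Round 3: Boston 10, Denver 16. Denver has a majority (≥14).

Denver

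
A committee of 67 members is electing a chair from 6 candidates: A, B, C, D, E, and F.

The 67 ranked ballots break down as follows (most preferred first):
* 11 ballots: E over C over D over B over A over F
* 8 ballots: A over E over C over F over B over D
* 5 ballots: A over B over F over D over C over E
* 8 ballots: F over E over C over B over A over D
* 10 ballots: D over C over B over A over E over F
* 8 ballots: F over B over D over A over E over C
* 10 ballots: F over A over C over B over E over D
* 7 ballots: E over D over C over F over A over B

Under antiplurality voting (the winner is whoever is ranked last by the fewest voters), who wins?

A

Last-place votes: A 0, B 7, C 8, D 26, E 5, F 21.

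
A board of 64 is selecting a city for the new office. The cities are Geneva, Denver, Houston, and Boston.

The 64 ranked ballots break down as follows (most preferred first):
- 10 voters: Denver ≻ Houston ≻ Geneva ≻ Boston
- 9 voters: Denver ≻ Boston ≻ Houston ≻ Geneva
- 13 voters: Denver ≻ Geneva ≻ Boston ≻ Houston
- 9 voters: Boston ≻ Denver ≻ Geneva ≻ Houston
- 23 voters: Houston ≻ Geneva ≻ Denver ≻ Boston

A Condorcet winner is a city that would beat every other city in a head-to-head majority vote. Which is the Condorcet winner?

Denver

Denver vs Geneva: 41–23
Denver vs Houston: 41–23
Denver vs Boston: 55–9
Denver beats every other city.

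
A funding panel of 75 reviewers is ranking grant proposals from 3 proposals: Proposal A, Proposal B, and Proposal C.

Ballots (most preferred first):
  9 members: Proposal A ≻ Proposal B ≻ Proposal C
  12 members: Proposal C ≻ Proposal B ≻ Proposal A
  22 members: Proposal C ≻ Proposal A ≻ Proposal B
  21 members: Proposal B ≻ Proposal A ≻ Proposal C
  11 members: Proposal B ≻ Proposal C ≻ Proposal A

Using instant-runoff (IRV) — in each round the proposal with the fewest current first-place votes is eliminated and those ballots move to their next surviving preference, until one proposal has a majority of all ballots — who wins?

Proposal B

Round 1: Proposal A 9, Proposal B 32, Proposal C 34. Proposal A eliminated.
Round 2: Proposal B 41, Proposal C 34. Proposal B has a majority (≥38).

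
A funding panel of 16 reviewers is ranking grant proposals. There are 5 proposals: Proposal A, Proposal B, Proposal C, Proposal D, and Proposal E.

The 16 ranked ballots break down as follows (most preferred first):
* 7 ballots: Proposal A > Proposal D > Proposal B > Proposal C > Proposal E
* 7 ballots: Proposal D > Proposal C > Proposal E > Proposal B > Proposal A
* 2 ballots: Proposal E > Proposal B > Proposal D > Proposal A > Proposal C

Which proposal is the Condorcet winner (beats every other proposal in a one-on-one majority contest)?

Proposal D

Proposal D vs Proposal A: 9–7
Proposal D vs Proposal B: 14–2
Proposal D vs Proposal C: 16–0
Proposal D vs Proposal E: 14–2
Proposal D beats every other proposal.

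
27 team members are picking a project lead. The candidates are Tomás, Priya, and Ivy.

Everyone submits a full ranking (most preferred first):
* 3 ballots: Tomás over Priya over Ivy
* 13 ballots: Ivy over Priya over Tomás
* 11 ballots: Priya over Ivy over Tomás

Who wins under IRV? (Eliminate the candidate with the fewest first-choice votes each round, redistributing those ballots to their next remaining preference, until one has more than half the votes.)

Priya

Round 1: Tomás 3, Priya 11, Ivy 13. Tomás eliminated.
Round 2: Priya 14, Ivy 13. Priya has a majority (≥14).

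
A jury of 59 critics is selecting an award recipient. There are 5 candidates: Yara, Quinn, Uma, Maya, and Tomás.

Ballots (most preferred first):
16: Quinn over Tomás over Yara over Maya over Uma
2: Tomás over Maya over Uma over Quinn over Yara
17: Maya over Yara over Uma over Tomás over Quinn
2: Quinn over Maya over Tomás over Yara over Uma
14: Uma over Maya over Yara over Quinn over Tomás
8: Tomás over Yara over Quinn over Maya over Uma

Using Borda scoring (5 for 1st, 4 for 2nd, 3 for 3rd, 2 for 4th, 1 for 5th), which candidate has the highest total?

Maya

Yara: 16×3 + 2×1 + 17×4 + 2×2 + 14×3 + 8×4 = 196
Quinn: 16×5 + 2×2 + 17×1 + 2×5 + 14×2 + 8×3 = 163
Uma: 16×1 + 2×3 + 17×3 + 2×1 + 14×5 + 8×1 = 153
Maya: 16×2 + 2×4 + 17×5 + 2×4 + 14×4 + 8×2 = 205
Tomás: 16×4 + 2×5 + 17×2 + 2×3 + 14×1 + 8×5 = 168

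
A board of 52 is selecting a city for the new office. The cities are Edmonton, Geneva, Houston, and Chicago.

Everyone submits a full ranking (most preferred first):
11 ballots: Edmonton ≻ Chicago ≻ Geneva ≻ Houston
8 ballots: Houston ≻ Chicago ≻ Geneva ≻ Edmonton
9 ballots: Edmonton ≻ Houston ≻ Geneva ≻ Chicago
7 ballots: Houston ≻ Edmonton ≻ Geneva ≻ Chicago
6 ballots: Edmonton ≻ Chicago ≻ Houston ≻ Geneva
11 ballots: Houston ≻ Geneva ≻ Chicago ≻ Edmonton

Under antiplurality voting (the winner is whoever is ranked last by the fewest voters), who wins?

Last-place votes: Edmonton 19, Geneva 6, Houston 11, Chicago 16.

Geneva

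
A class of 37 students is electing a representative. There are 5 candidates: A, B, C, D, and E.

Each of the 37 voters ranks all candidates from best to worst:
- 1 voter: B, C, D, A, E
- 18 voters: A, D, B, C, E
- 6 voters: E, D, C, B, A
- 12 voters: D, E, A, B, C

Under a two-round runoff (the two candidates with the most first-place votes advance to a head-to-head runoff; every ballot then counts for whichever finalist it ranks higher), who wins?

D

Round 1 first-place votes: A 18, B 1, C 0, D 12, E 6. A and D advance.
Runoff: A is ranked above D on 18 ballots, D above A on 19.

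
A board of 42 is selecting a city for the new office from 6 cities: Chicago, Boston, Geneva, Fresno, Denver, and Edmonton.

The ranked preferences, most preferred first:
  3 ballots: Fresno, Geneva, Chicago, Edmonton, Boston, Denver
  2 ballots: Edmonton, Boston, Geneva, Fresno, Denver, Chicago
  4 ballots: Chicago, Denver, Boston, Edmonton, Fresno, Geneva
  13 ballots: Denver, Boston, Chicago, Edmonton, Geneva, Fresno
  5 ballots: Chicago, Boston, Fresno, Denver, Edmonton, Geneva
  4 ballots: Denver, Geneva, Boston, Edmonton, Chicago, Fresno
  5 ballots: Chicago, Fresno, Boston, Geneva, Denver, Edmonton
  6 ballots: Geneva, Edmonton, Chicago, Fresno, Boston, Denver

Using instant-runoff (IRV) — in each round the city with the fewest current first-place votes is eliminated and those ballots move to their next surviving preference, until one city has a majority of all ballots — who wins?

Round 1: Chicago 14, Boston 0, Geneva 6, Fresno 3, Denver 17, Edmonton 2. Boston eliminated.
Round 2: Chicago 14, Geneva 6, Fresno 3, Denver 17, Edmonton 2. Edmonton eliminated.
Round 3: Chicago 14, Geneva 8, Fresno 3, Denver 17. Fresno eliminated.
Round 4: Chicago 14, Geneva 11, Denver 17. Geneva eliminated.
Round 5: Chicago 23, Denver 19. Chicago has a majority (≥22).

Chicago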